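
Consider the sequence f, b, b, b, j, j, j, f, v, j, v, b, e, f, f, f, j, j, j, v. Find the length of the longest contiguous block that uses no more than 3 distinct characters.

add f: window [f] (1 distinct), len 1
add b: window [f, b] (2 distinct), len 2
add b: window [f, b, b] (2 distinct), len 3
add b: window [f, b, b, b] (2 distinct), len 4
add j: window [f, b, b, b, j] (3 distinct), len 5
add j: window [f, b, b, b, j, j] (3 distinct), len 6
add j: window [f, b, b, b, j, j, j] (3 distinct), len 7
add f: window [f, b, b, b, j, j, j, f] (3 distinct), len 8
add v: window [j, j, j, f, v] (3 distinct), len 5
add j: window [j, j, j, f, v, j] (3 distinct), len 6
add v: window [j, j, j, f, v, j, v] (3 distinct), len 7
add b: window [v, j, v, b] (3 distinct), len 4
add e: window [v, b, e] (3 distinct), len 3
add f: window [b, e, f] (3 distinct), len 3
add f: window [b, e, f, f] (3 distinct), len 4
add f: window [b, e, f, f, f] (3 distinct), len 5
add j: window [e, f, f, f, j] (3 distinct), len 5
add j: window [e, f, f, f, j, j] (3 distinct), len 6
add j: window [e, f, f, f, j, j, j] (3 distinct), len 7
add v: window [f, f, f, j, j, j, v] (3 distinct), len 7
Longest length with ≤3 distinct: 8.

8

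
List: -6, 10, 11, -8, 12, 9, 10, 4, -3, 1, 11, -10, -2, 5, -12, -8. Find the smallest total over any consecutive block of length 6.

-6 10 11 -8 12 9 → sum 28
10 11 -8 12 9 10 → sum 44
11 -8 12 9 10 4 → sum 38
-8 12 9 10 4 -3 → sum 24
12 9 10 4 -3 1 → sum 33
9 10 4 -3 1 11 → sum 32
10 4 -3 1 11 -10 → sum 13
4 -3 1 11 -10 -2 → sum 1
-3 1 11 -10 -2 5 → sum 2
1 11 -10 -2 5 -12 → sum -7
11 -10 -2 5 -12 -8 → sum -16
Smallest of these is -16.

-16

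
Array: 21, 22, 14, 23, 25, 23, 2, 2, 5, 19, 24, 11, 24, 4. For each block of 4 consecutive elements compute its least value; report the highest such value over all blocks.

[21, 22, 14, 23] → min 14
[22, 14, 23, 25] → min 14
[14, 23, 25, 23] → min 14
[23, 25, 23, 2] → min 2
[25, 23, 2, 2] → min 2
[23, 2, 2, 5] → min 2
[2, 2, 5, 19] → min 2
[2, 5, 19, 24] → min 2
[5, 19, 24, 11] → min 5
[19, 24, 11, 24] → min 11
[24, 11, 24, 4] → min 4
Highest of these is 14.

14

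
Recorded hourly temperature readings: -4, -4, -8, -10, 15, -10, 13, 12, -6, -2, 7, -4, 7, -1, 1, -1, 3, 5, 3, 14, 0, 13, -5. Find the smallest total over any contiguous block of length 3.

(-4, -4, -8) → sum -16
(-4, -8, -10) → sum -22
(-8, -10, 15) → sum -3
(-10, 15, -10) → sum -5
(15, -10, 13) → sum 18
(-10, 13, 12) → sum 15
(13, 12, -6) → sum 19
(12, -6, -2) → sum 4
(-6, -2, 7) → sum -1
(-2, 7, -4) → sum 1
(7, -4, 7) → sum 10
(-4, 7, -1) → sum 2
(7, -1, 1) → sum 7
(-1, 1, -1) → sum -1
(1, -1, 3) → sum 3
(-1, 3, 5) → sum 7
(3, 5, 3) → sum 11
(5, 3, 14) → sum 22
(3, 14, 0) → sum 17
(14, 0, 13) → sum 27
(0, 13, -5) → sum 8
Smallest of these is -22.

-22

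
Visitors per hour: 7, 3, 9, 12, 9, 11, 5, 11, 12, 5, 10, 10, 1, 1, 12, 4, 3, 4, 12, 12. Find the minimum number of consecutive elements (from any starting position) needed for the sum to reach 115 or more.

15

Extend right; whenever the sum reaches 115, record the length and shrink from the left:
add 7: running sum 7 < 115
add 3: running sum 10 < 115
add 9: running sum 19 < 115
add 12: running sum 31 < 115
add 9: running sum 40 < 115
add 11: running sum 51 < 115
add 5: running sum 56 < 115
add 11: running sum 67 < 115
add 12: running sum 79 < 115
add 5: running sum 84 < 115
add 10: running sum 94 < 115
add 10: running sum 104 < 115
add 1: running sum 105 < 115
add 1: running sum 106 < 115
end 14: [7, 3, 9, 12, 9, 11, 5, 11, 12, 5, 10, 10, 1, 1, 12] sum 118, len 15
end 15: [3, 9, 12, 9, 11, 5, 11, 12, 5, 10, 10, 1, 1, 12, 4] sum 115, len 15
end 16: [9, 12, 9, 11, 5, 11, 12, 5, 10, 10, 1, 1, 12, 4, 3] sum 115, len 15
end 17: [9, 12, 9, 11, 5, 11, 12, 5, 10, 10, 1, 1, 12, 4, 3, 4] sum 119, len 16
end 18: [12, 9, 11, 5, 11, 12, 5, 10, 10, 1, 1, 12, 4, 3, 4, 12] sum 122, len 16
end 19: [9, 11, 5, 11, 12, 5, 10, 10, 1, 1, 12, 4, 3, 4, 12, 12] sum 122, len 16
Shortest qualifying length: 15.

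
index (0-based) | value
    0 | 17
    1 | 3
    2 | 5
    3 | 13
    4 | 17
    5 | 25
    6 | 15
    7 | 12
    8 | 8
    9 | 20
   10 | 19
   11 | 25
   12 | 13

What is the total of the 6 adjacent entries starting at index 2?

87

Elements at indices 2..7: 5, 13, 17, 25, 15, 12
sum(5, 13, 17, 25, 15, 12) = 87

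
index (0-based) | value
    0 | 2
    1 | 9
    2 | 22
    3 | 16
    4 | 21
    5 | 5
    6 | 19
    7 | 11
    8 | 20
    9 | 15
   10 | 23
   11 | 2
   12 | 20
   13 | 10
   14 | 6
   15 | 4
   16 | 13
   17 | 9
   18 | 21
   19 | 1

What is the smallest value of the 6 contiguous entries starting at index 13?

4

Elements at indices 13..18: 10, 6, 4, 13, 9, 21
min(10, 6, 4, 13, 9, 21) = 4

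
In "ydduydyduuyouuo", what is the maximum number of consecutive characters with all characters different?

add y: [y] len 1
add d: [y, d] len 2
add d (repeat d, move left end past it): [d] len 1
add u: [d, u] len 2
add y: [d, u, y] len 3
add d (repeat d, move left end past it): [u, y, d] len 3
add y (repeat y, move left end past it): [d, y] len 2
add d (repeat d, move left end past it): [y, d] len 2
add u: [y, d, u] len 3
add u (repeat u, move left end past it): [u] len 1
add y: [u, y] len 2
add o: [u, y, o] len 3
add u (repeat u, move left end past it): [y, o, u] len 3
add u (repeat u, move left end past it): [u] len 1
add o: [u, o] len 2
Longest all-distinct length: 3.

3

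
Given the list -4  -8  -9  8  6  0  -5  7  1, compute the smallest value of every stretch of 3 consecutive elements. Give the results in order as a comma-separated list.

[-4, -8, -9] → min -9
[-8, -9, 8] → min -9
[-9, 8, 6] → min -9
[8, 6, 0] → min 0
[6, 0, -5] → min -5
[0, -5, 7] → min -5
[-5, 7, 1] → min -5

-9, -9, -9, 0, -5, -5, -5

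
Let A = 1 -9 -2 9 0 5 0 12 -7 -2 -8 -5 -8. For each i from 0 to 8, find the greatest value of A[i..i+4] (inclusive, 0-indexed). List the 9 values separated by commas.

(1, -9, -2, 9, 0) → max 9
(-9, -2, 9, 0, 5) → max 9
(-2, 9, 0, 5, 0) → max 9
(9, 0, 5, 0, 12) → max 12
(0, 5, 0, 12, -7) → max 12
(5, 0, 12, -7, -2) → max 12
(0, 12, -7, -2, -8) → max 12
(12, -7, -2, -8, -5) → max 12
(-7, -2, -8, -5, -8) → max -2

9, 9, 9, 12, 12, 12, 12, 12, -2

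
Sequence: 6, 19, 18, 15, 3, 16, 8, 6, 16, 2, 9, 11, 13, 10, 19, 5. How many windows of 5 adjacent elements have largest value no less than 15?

6 19 18 15 3 → max 19  ≥ 15 ✓
19 18 15 3 16 → max 19  ≥ 15 ✓
18 15 3 16 8 → max 18  ≥ 15 ✓
15 3 16 8 6 → max 16  ≥ 15 ✓
3 16 8 6 16 → max 16  ≥ 15 ✓
16 8 6 16 2 → max 16  ≥ 15 ✓
8 6 16 2 9 → max 16  ≥ 15 ✓
6 16 2 9 11 → max 16  ≥ 15 ✓
16 2 9 11 13 → max 16  ≥ 15 ✓
2 9 11 13 10 → max 13
9 11 13 10 19 → max 19  ≥ 15 ✓
11 13 10 19 5 → max 19  ≥ 15 ✓
11 windows satisfy the condition.

11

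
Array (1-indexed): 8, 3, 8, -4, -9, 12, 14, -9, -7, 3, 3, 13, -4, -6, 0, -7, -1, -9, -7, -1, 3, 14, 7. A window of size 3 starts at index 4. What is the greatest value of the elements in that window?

12

Elements at indices 4..6: -4, -9, 12
max(-4, -9, 12) = 12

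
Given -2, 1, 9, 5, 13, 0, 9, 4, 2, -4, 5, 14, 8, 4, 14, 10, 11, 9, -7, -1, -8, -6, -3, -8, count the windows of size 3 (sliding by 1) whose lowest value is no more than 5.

20

[-2, 1, 9] → min -2  ≤ 5 ✓
[1, 9, 5] → min 1  ≤ 5 ✓
[9, 5, 13] → min 5  ≤ 5 ✓
[5, 13, 0] → min 0  ≤ 5 ✓
[13, 0, 9] → min 0  ≤ 5 ✓
[0, 9, 4] → min 0  ≤ 5 ✓
[9, 4, 2] → min 2  ≤ 5 ✓
[4, 2, -4] → min -4  ≤ 5 ✓
[2, -4, 5] → min -4  ≤ 5 ✓
[-4, 5, 14] → min -4  ≤ 5 ✓
[5, 14, 8] → min 5  ≤ 5 ✓
[14, 8, 4] → min 4  ≤ 5 ✓
[8, 4, 14] → min 4  ≤ 5 ✓
[4, 14, 10] → min 4  ≤ 5 ✓
[14, 10, 11] → min 10
[10, 11, 9] → min 9
[11, 9, -7] → min -7  ≤ 5 ✓
[9, -7, -1] → min -7  ≤ 5 ✓
[-7, -1, -8] → min -8  ≤ 5 ✓
[-1, -8, -6] → min -8  ≤ 5 ✓
[-8, -6, -3] → min -8  ≤ 5 ✓
[-6, -3, -8] → min -8  ≤ 5 ✓
20 windows satisfy the condition.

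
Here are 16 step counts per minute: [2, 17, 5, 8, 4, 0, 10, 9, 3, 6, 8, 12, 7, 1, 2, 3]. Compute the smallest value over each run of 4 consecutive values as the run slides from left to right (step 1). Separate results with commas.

2, 4, 0, 0, 0, 0, 3, 3, 3, 6, 1, 1, 1

(2, 17, 5, 8) → min 2
(17, 5, 8, 4) → min 4
(5, 8, 4, 0) → min 0
(8, 4, 0, 10) → min 0
(4, 0, 10, 9) → min 0
(0, 10, 9, 3) → min 0
(10, 9, 3, 6) → min 3
(9, 3, 6, 8) → min 3
(3, 6, 8, 12) → min 3
(6, 8, 12, 7) → min 6
(8, 12, 7, 1) → min 1
(12, 7, 1, 2) → min 1
(7, 1, 2, 3) → min 1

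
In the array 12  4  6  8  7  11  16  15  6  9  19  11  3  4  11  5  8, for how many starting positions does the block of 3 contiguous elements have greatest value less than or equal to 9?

2

12 4 6 → max 12
4 6 8 → max 8  ≤ 9 ✓
6 8 7 → max 8  ≤ 9 ✓
8 7 11 → max 11
7 11 16 → max 16
11 16 15 → max 16
16 15 6 → max 16
15 6 9 → max 15
6 9 19 → max 19
9 19 11 → max 19
19 11 3 → max 19
11 3 4 → max 11
3 4 11 → max 11
4 11 5 → max 11
11 5 8 → max 11
2 windows satisfy the condition.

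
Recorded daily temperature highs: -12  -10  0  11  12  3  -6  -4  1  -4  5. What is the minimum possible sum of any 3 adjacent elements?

(-12, -10, 0) → sum -22
(-10, 0, 11) → sum 1
(0, 11, 12) → sum 23
(11, 12, 3) → sum 26
(12, 3, -6) → sum 9
(3, -6, -4) → sum -7
(-6, -4, 1) → sum -9
(-4, 1, -4) → sum -7
(1, -4, 5) → sum 2
Minimum of these is -22.

-22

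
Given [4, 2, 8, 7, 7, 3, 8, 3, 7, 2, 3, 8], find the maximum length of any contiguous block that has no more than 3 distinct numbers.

7

add 4: window [4] (1 distinct), len 1
add 2: window [4, 2] (2 distinct), len 2
add 8: window [4, 2, 8] (3 distinct), len 3
add 7: window [2, 8, 7] (3 distinct), len 3
add 7: window [2, 8, 7, 7] (3 distinct), len 4
add 3: window [8, 7, 7, 3] (3 distinct), len 4
add 8: window [8, 7, 7, 3, 8] (3 distinct), len 5
add 3: window [8, 7, 7, 3, 8, 3] (3 distinct), len 6
add 7: window [8, 7, 7, 3, 8, 3, 7] (3 distinct), len 7
add 2: window [3, 7, 2] (3 distinct), len 3
add 3: window [3, 7, 2, 3] (3 distinct), len 4
add 8: window [2, 3, 8] (3 distinct), len 3
Longest length with ≤3 distinct: 7.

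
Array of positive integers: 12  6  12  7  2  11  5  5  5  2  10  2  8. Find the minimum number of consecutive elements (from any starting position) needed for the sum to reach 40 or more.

6

Extend right; whenever the sum reaches 40, record the length and shrink from the left:
add 12: running sum 12 < 40
add 6: running sum 18 < 40
add 12: running sum 30 < 40
add 7: running sum 37 < 40
add 2: running sum 39 < 40
end 5: [12, 6, 12, 7, 2, 11] sum 50, len 6
end 6: [6, 12, 7, 2, 11, 5] sum 43, len 6
end 7: [12, 7, 2, 11, 5, 5] sum 42, len 6
end 8: [12, 7, 2, 11, 5, 5, 5] sum 47, len 7
end 9: [12, 7, 2, 11, 5, 5, 5, 2] sum 49, len 8
end 10: [2, 11, 5, 5, 5, 2, 10] sum 40, len 7
end 11: [11, 5, 5, 5, 2, 10, 2] sum 40, len 7
end 12: [11, 5, 5, 5, 2, 10, 2, 8] sum 48, len 8
Shortest qualifying length: 6.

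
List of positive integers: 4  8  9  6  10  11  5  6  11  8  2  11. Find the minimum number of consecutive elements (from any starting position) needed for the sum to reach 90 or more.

12

Extend right; whenever the sum reaches 90, record the length and shrink from the left:
add 4: running sum 4 < 90
add 8: running sum 12 < 90
add 9: running sum 21 < 90
add 6: running sum 27 < 90
add 10: running sum 37 < 90
add 11: running sum 48 < 90
add 5: running sum 53 < 90
add 6: running sum 59 < 90
add 11: running sum 70 < 90
add 8: running sum 78 < 90
add 2: running sum 80 < 90
end 11: [4, 8, 9, 6, 10, 11, 5, 6, 11, 8, 2, 11] sum 91, len 12
Shortest qualifying length: 12.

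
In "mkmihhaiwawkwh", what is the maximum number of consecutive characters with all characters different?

add m: [m] len 1
add k: [m, k] len 2
add m (repeat m, move left end past it): [k, m] len 2
add i: [k, m, i] len 3
add h: [k, m, i, h] len 4
add h (repeat h, move left end past it): [h] len 1
add a: [h, a] len 2
add i: [h, a, i] len 3
add w: [h, a, i, w] len 4
add a (repeat a, move left end past it): [i, w, a] len 3
add w (repeat w, move left end past it): [a, w] len 2
add k: [a, w, k] len 3
add w (repeat w, move left end past it): [k, w] len 2
add h: [k, w, h] len 3
Longest all-distinct length: 4.

4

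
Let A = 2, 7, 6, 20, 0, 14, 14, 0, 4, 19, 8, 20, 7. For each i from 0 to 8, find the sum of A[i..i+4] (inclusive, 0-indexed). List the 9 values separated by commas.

Sliding a size-5 window across the 13 values:
2 7 6 20 0 → sum 35
7 6 20 0 14 → sum 47
6 20 0 14 14 → sum 54
20 0 14 14 0 → sum 48
0 14 14 0 4 → sum 32
14 14 0 4 19 → sum 51
14 0 4 19 8 → sum 45
0 4 19 8 20 → sum 51
4 19 8 20 7 → sum 58

35, 47, 54, 48, 32, 51, 45, 51, 58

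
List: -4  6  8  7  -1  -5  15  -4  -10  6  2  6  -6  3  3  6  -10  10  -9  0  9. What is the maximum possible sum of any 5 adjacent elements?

24

Window sums for each of the 17 positions:
(-4, 6, 8, 7, -1) → sum 16
(6, 8, 7, -1, -5) → sum 15
(8, 7, -1, -5, 15) → sum 24
(7, -1, -5, 15, -4) → sum 12
(-1, -5, 15, -4, -10) → sum -5
(-5, 15, -4, -10, 6) → sum 2
(15, -4, -10, 6, 2) → sum 9
(-4, -10, 6, 2, 6) → sum 0
(-10, 6, 2, 6, -6) → sum -2
(6, 2, 6, -6, 3) → sum 11
(2, 6, -6, 3, 3) → sum 8
(6, -6, 3, 3, 6) → sum 12
(-6, 3, 3, 6, -10) → sum -4
(3, 3, 6, -10, 10) → sum 12
(3, 6, -10, 10, -9) → sum 0
(6, -10, 10, -9, 0) → sum -3
(-10, 10, -9, 0, 9) → sum 0
Maximum of these is 24.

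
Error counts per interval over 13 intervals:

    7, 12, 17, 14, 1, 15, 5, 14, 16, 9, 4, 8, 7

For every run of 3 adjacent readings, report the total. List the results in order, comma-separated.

36, 43, 32, 30, 21, 34, 35, 39, 29, 21, 19

7 12 17 → sum 36
12 17 14 → sum 43
17 14 1 → sum 32
14 1 15 → sum 30
1 15 5 → sum 21
15 5 14 → sum 34
5 14 16 → sum 35
14 16 9 → sum 39
16 9 4 → sum 29
9 4 8 → sum 21
4 8 7 → sum 19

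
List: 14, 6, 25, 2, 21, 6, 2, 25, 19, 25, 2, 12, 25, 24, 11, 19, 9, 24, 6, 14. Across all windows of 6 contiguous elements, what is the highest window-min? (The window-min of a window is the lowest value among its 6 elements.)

Window mins for each of the 15 positions:
[14, 6, 25, 2, 21, 6] → min 2
[6, 25, 2, 21, 6, 2] → min 2
[25, 2, 21, 6, 2, 25] → min 2
[2, 21, 6, 2, 25, 19] → min 2
[21, 6, 2, 25, 19, 25] → min 2
[6, 2, 25, 19, 25, 2] → min 2
[2, 25, 19, 25, 2, 12] → min 2
[25, 19, 25, 2, 12, 25] → min 2
[19, 25, 2, 12, 25, 24] → min 2
[25, 2, 12, 25, 24, 11] → min 2
[2, 12, 25, 24, 11, 19] → min 2
[12, 25, 24, 11, 19, 9] → min 9
[25, 24, 11, 19, 9, 24] → min 9
[24, 11, 19, 9, 24, 6] → min 6
[11, 19, 9, 24, 6, 14] → min 6
Highest of these is 9.

9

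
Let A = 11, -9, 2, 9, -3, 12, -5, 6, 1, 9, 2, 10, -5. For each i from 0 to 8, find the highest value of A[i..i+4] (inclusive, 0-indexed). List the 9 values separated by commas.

Sliding a size-5 window across the 13 values:
(11, -9, 2, 9, -3) → max 11
(-9, 2, 9, -3, 12) → max 12
(2, 9, -3, 12, -5) → max 12
(9, -3, 12, -5, 6) → max 12
(-3, 12, -5, 6, 1) → max 12
(12, -5, 6, 1, 9) → max 12
(-5, 6, 1, 9, 2) → max 9
(6, 1, 9, 2, 10) → max 10
(1, 9, 2, 10, -5) → max 10

11, 12, 12, 12, 12, 12, 9, 10, 10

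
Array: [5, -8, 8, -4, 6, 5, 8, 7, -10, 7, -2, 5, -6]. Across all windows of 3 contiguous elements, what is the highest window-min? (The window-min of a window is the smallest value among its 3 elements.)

5

[5, -8, 8] → min -8
[-8, 8, -4] → min -8
[8, -4, 6] → min -4
[-4, 6, 5] → min -4
[6, 5, 8] → min 5
[5, 8, 7] → min 5
[8, 7, -10] → min -10
[7, -10, 7] → min -10
[-10, 7, -2] → min -10
[7, -2, 5] → min -2
[-2, 5, -6] → min -6
Highest of these is 5.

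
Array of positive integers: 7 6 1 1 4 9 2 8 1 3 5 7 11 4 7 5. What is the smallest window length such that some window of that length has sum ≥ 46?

Extend right; whenever the sum reaches 46, record the length and shrink from the left:
add 7: running sum 7 < 46
add 6: running sum 13 < 46
add 1: running sum 14 < 46
add 1: running sum 15 < 46
add 4: running sum 19 < 46
add 9: running sum 28 < 46
add 2: running sum 30 < 46
add 8: running sum 38 < 46
add 1: running sum 39 < 46
add 3: running sum 42 < 46
end 10: [7, 6, 1, 1, 4, 9, 2, 8, 1, 3, 5] sum 47, len 11
end 11: [6, 1, 1, 4, 9, 2, 8, 1, 3, 5, 7] sum 47, len 11
end 12: [9, 2, 8, 1, 3, 5, 7, 11] sum 46, len 8
end 13: [9, 2, 8, 1, 3, 5, 7, 11, 4] sum 50, len 9
end 14: [8, 1, 3, 5, 7, 11, 4, 7] sum 46, len 8
end 15: [8, 1, 3, 5, 7, 11, 4, 7, 5] sum 51, len 9
Shortest qualifying length: 8.

8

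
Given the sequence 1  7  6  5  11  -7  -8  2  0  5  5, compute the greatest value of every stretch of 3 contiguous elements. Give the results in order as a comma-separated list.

7, 7, 11, 11, 11, 2, 2, 5, 5

(1, 7, 6) → max 7
(7, 6, 5) → max 7
(6, 5, 11) → max 11
(5, 11, -7) → max 11
(11, -7, -8) → max 11
(-7, -8, 2) → max 2
(-8, 2, 0) → max 2
(2, 0, 5) → max 5
(0, 5, 5) → max 5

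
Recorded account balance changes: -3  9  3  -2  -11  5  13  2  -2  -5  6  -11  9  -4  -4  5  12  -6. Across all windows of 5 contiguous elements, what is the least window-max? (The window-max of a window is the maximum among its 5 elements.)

6

[-3, 9, 3, -2, -11] → max 9
[9, 3, -2, -11, 5] → max 9
[3, -2, -11, 5, 13] → max 13
[-2, -11, 5, 13, 2] → max 13
[-11, 5, 13, 2, -2] → max 13
[5, 13, 2, -2, -5] → max 13
[13, 2, -2, -5, 6] → max 13
[2, -2, -5, 6, -11] → max 6
[-2, -5, 6, -11, 9] → max 9
[-5, 6, -11, 9, -4] → max 9
[6, -11, 9, -4, -4] → max 9
[-11, 9, -4, -4, 5] → max 9
[9, -4, -4, 5, 12] → max 12
[-4, -4, 5, 12, -6] → max 12
Least of these is 6.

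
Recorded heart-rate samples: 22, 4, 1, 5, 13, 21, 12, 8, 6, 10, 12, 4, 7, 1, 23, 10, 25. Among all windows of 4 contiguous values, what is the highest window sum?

59

Each size-4 window and its sum:
22 4 1 5 → sum 32
4 1 5 13 → sum 23
1 5 13 21 → sum 40
5 13 21 12 → sum 51
13 21 12 8 → sum 54
21 12 8 6 → sum 47
12 8 6 10 → sum 36
8 6 10 12 → sum 36
6 10 12 4 → sum 32
10 12 4 7 → sum 33
12 4 7 1 → sum 24
4 7 1 23 → sum 35
7 1 23 10 → sum 41
1 23 10 25 → sum 59
Highest of these is 59.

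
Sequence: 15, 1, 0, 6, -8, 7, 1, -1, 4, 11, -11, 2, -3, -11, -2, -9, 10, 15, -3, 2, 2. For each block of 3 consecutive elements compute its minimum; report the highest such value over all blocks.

0

15 1 0 → min 0
1 0 6 → min 0
0 6 -8 → min -8
6 -8 7 → min -8
-8 7 1 → min -8
7 1 -1 → min -1
1 -1 4 → min -1
-1 4 11 → min -1
4 11 -11 → min -11
11 -11 2 → min -11
-11 2 -3 → min -11
2 -3 -11 → min -11
-3 -11 -2 → min -11
-11 -2 -9 → min -11
-2 -9 10 → min -9
-9 10 15 → min -9
10 15 -3 → min -3
15 -3 2 → min -3
-3 2 2 → min -3
Highest of these is 0.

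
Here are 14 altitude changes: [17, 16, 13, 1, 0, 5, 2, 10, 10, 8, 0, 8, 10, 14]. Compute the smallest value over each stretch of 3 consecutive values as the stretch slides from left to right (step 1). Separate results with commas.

13, 1, 0, 0, 0, 2, 2, 8, 0, 0, 0, 8

17 16 13 → min 13
16 13 1 → min 1
13 1 0 → min 0
1 0 5 → min 0
0 5 2 → min 0
5 2 10 → min 2
2 10 10 → min 2
10 10 8 → min 8
10 8 0 → min 0
8 0 8 → min 0
0 8 10 → min 0
8 10 14 → min 8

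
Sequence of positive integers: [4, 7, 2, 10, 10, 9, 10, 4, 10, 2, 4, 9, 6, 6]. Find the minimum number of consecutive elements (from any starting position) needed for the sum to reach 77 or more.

add 4: running sum 4 < 77
add 7: running sum 11 < 77
add 2: running sum 13 < 77
add 10: running sum 23 < 77
add 10: running sum 33 < 77
add 9: running sum 42 < 77
add 10: running sum 52 < 77
add 4: running sum 56 < 77
add 10: running sum 66 < 77
add 2: running sum 68 < 77
add 4: running sum 72 < 77
end 11: [7, 2, 10, 10, 9, 10, 4, 10, 2, 4, 9] sum 77, len 11
end 12: [7, 2, 10, 10, 9, 10, 4, 10, 2, 4, 9, 6] sum 83, len 12
end 13: [10, 10, 9, 10, 4, 10, 2, 4, 9, 6, 6] sum 80, len 11
Shortest qualifying length: 11.

11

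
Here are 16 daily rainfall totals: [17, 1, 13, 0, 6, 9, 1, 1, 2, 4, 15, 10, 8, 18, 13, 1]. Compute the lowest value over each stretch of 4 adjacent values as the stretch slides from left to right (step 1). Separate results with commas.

0, 0, 0, 0, 1, 1, 1, 1, 2, 4, 8, 8, 1

Sliding a size-4 window across the 16 values:
17 1 13 0 → min 0
1 13 0 6 → min 0
13 0 6 9 → min 0
0 6 9 1 → min 0
6 9 1 1 → min 1
9 1 1 2 → min 1
1 1 2 4 → min 1
1 2 4 15 → min 1
2 4 15 10 → min 2
4 15 10 8 → min 4
15 10 8 18 → min 8
10 8 18 13 → min 8
8 18 13 1 → min 1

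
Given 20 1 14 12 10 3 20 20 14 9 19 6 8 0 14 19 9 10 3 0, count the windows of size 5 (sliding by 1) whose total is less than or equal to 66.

20 1 14 12 10 → sum 57  ≤ 66 ✓
1 14 12 10 3 → sum 40  ≤ 66 ✓
14 12 10 3 20 → sum 59  ≤ 66 ✓
12 10 3 20 20 → sum 65  ≤ 66 ✓
10 3 20 20 14 → sum 67
3 20 20 14 9 → sum 66  ≤ 66 ✓
20 20 14 9 19 → sum 82
20 14 9 19 6 → sum 68
14 9 19 6 8 → sum 56  ≤ 66 ✓
9 19 6 8 0 → sum 42  ≤ 66 ✓
19 6 8 0 14 → sum 47  ≤ 66 ✓
6 8 0 14 19 → sum 47  ≤ 66 ✓
8 0 14 19 9 → sum 50  ≤ 66 ✓
0 14 19 9 10 → sum 52  ≤ 66 ✓
14 19 9 10 3 → sum 55  ≤ 66 ✓
19 9 10 3 0 → sum 41  ≤ 66 ✓
13 windows satisfy the condition.

13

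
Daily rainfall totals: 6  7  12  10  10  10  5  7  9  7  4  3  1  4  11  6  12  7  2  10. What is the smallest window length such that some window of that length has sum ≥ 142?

add 6: running sum 6 < 142
add 7: running sum 13 < 142
add 12: running sum 25 < 142
add 10: running sum 35 < 142
add 10: running sum 45 < 142
add 10: running sum 55 < 142
add 5: running sum 60 < 142
add 7: running sum 67 < 142
add 9: running sum 76 < 142
add 7: running sum 83 < 142
add 4: running sum 87 < 142
add 3: running sum 90 < 142
add 1: running sum 91 < 142
add 4: running sum 95 < 142
add 11: running sum 106 < 142
add 6: running sum 112 < 142
add 12: running sum 124 < 142
add 7: running sum 131 < 142
add 2: running sum 133 < 142
add 10: shortest ending here [6, 7, 12, 10, 10, 10, 5, 7, 9, 7, 4, 3, 1, 4, 11, 6, 12, 7, 2, 10] sum 143, len 20
Shortest qualifying length: 20.

20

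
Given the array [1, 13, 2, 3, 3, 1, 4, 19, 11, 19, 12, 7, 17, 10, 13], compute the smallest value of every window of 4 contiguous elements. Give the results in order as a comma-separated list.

1, 2, 1, 1, 1, 1, 4, 11, 7, 7, 7, 7

(1, 13, 2, 3) → min 1
(13, 2, 3, 3) → min 2
(2, 3, 3, 1) → min 1
(3, 3, 1, 4) → min 1
(3, 1, 4, 19) → min 1
(1, 4, 19, 11) → min 1
(4, 19, 11, 19) → min 4
(19, 11, 19, 12) → min 11
(11, 19, 12, 7) → min 7
(19, 12, 7, 17) → min 7
(12, 7, 17, 10) → min 7
(7, 17, 10, 13) → min 7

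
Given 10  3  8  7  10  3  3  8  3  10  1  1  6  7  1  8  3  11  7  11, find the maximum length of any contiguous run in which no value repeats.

6

[10] len 1
[10, 3] len 2
[10, 3, 8] len 3
[10, 3, 8, 7] len 4
[3, 8, 7, 10] len 4
[8, 7, 10, 3] len 4
[3] len 1
[3, 8] len 2
[8, 3] len 2
[8, 3, 10] len 3
[8, 3, 10, 1] len 4
[1] len 1
[1, 6] len 2
[1, 6, 7] len 3
[6, 7, 1] len 3
[6, 7, 1, 8] len 4
[6, 7, 1, 8, 3] len 5
[6, 7, 1, 8, 3, 11] len 6
[1, 8, 3, 11, 7] len 5
[7, 11] len 2
Longest all-distinct length: 6.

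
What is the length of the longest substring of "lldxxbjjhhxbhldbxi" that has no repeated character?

6

add l: [l] len 1
add l (repeat l, move left end past it): [l] len 1
add d: [l, d] len 2
add x: [l, d, x] len 3
add x (repeat x, move left end past it): [x] len 1
add b: [x, b] len 2
add j: [x, b, j] len 3
add j (repeat j, move left end past it): [j] len 1
add h: [j, h] len 2
add h (repeat h, move left end past it): [h] len 1
add x: [h, x] len 2
add b: [h, x, b] len 3
add h (repeat h, move left end past it): [x, b, h] len 3
add l: [x, b, h, l] len 4
add d: [x, b, h, l, d] len 5
add b (repeat b, move left end past it): [h, l, d, b] len 4
add x: [h, l, d, b, x] len 5
add i: [h, l, d, b, x, i] len 6
Longest all-distinct length: 6.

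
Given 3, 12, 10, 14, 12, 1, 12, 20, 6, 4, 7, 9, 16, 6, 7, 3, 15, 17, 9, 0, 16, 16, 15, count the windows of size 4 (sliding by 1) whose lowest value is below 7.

3 12 10 14 → min 3  < 7 ✓
12 10 14 12 → min 10
10 14 12 1 → min 1  < 7 ✓
14 12 1 12 → min 1  < 7 ✓
12 1 12 20 → min 1  < 7 ✓
1 12 20 6 → min 1  < 7 ✓
12 20 6 4 → min 4  < 7 ✓
20 6 4 7 → min 4  < 7 ✓
6 4 7 9 → min 4  < 7 ✓
4 7 9 16 → min 4  < 7 ✓
7 9 16 6 → min 6  < 7 ✓
9 16 6 7 → min 6  < 7 ✓
16 6 7 3 → min 3  < 7 ✓
6 7 3 15 → min 3  < 7 ✓
7 3 15 17 → min 3  < 7 ✓
3 15 17 9 → min 3  < 7 ✓
15 17 9 0 → min 0  < 7 ✓
17 9 0 16 → min 0  < 7 ✓
9 0 16 16 → min 0  < 7 ✓
0 16 16 15 → min 0  < 7 ✓
19 windows satisfy the condition.

19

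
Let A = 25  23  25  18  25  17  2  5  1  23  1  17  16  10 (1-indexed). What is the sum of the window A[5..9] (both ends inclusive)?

Elements at indices 5..9: 25, 17, 2, 5, 1
sum(25, 17, 2, 5, 1) = 50

50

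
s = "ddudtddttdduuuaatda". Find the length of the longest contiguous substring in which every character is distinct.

3

[d] len 1
[d] len 1
[d, u] len 2
[u, d] len 2
[u, d, t] len 3
[t, d] len 2
[d] len 1
[d, t] len 2
[t] len 1
[t, d] len 2
[d] len 1
[d, u] len 2
[u] len 1
[u] len 1
[u, a] len 2
[a] len 1
[a, t] len 2
[a, t, d] len 3
[t, d, a] len 3
Longest all-distinct length: 3.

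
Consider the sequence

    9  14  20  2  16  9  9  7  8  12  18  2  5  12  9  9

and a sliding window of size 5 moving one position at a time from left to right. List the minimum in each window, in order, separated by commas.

(9, 14, 20, 2, 16) → min 2
(14, 20, 2, 16, 9) → min 2
(20, 2, 16, 9, 9) → min 2
(2, 16, 9, 9, 7) → min 2
(16, 9, 9, 7, 8) → min 7
(9, 9, 7, 8, 12) → min 7
(9, 7, 8, 12, 18) → min 7
(7, 8, 12, 18, 2) → min 2
(8, 12, 18, 2, 5) → min 2
(12, 18, 2, 5, 12) → min 2
(18, 2, 5, 12, 9) → min 2
(2, 5, 12, 9, 9) → min 2

2, 2, 2, 2, 7, 7, 7, 2, 2, 2, 2, 2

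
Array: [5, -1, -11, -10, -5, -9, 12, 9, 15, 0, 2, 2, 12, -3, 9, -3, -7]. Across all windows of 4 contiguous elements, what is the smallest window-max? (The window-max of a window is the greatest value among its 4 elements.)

[5, -1, -11, -10] → max 5
[-1, -11, -10, -5] → max -1
[-11, -10, -5, -9] → max -5
[-10, -5, -9, 12] → max 12
[-5, -9, 12, 9] → max 12
[-9, 12, 9, 15] → max 15
[12, 9, 15, 0] → max 15
[9, 15, 0, 2] → max 15
[15, 0, 2, 2] → max 15
[0, 2, 2, 12] → max 12
[2, 2, 12, -3] → max 12
[2, 12, -3, 9] → max 12
[12, -3, 9, -3] → max 12
[-3, 9, -3, -7] → max 9
Smallest of these is -5.

-5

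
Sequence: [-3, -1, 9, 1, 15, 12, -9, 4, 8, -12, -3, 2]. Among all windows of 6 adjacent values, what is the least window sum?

Window sums for each of the 7 positions:
(-3, -1, 9, 1, 15, 12) → sum 33
(-1, 9, 1, 15, 12, -9) → sum 27
(9, 1, 15, 12, -9, 4) → sum 32
(1, 15, 12, -9, 4, 8) → sum 31
(15, 12, -9, 4, 8, -12) → sum 18
(12, -9, 4, 8, -12, -3) → sum 0
(-9, 4, 8, -12, -3, 2) → sum -10
Least of these is -10.

-10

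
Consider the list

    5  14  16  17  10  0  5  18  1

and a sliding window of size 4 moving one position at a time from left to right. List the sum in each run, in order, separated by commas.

[5, 14, 16, 17] → sum 52
[14, 16, 17, 10] → sum 57
[16, 17, 10, 0] → sum 43
[17, 10, 0, 5] → sum 32
[10, 0, 5, 18] → sum 33
[0, 5, 18, 1] → sum 24

52, 57, 43, 32, 33, 24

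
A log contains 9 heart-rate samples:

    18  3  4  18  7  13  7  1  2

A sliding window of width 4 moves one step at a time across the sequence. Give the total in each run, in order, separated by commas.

(18, 3, 4, 18) → sum 43
(3, 4, 18, 7) → sum 32
(4, 18, 7, 13) → sum 42
(18, 7, 13, 7) → sum 45
(7, 13, 7, 1) → sum 28
(13, 7, 1, 2) → sum 23

43, 32, 42, 45, 28, 23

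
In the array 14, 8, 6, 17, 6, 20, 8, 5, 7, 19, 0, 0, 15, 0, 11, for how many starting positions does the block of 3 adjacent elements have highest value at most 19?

10

14 8 6 → max 14  ≤ 19 ✓
8 6 17 → max 17  ≤ 19 ✓
6 17 6 → max 17  ≤ 19 ✓
17 6 20 → max 20
6 20 8 → max 20
20 8 5 → max 20
8 5 7 → max 8  ≤ 19 ✓
5 7 19 → max 19  ≤ 19 ✓
7 19 0 → max 19  ≤ 19 ✓
19 0 0 → max 19  ≤ 19 ✓
0 0 15 → max 15  ≤ 19 ✓
0 15 0 → max 15  ≤ 19 ✓
15 0 11 → max 15  ≤ 19 ✓
10 windows satisfy the condition.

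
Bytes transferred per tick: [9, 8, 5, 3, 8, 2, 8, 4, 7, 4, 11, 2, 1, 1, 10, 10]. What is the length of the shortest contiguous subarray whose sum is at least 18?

2

add 9: running sum 9 < 18
add 8: running sum 17 < 18
end 2: [9, 8, 5] sum 22, len 3
end 3: [9, 8, 5, 3] sum 25, len 4
end 4: [8, 5, 3, 8] sum 24, len 4
end 5: [5, 3, 8, 2] sum 18, len 4
end 6: [8, 2, 8] sum 18, len 3
end 7: [8, 2, 8, 4] sum 22, len 4
end 8: [8, 4, 7] sum 19, len 3
end 9: [8, 4, 7, 4] sum 23, len 4
end 10: [7, 4, 11] sum 22, len 3
end 11: [7, 4, 11, 2] sum 24, len 4
end 12: [4, 11, 2, 1] sum 18, len 4
end 13: [4, 11, 2, 1, 1] sum 19, len 5
end 14: [11, 2, 1, 1, 10] sum 25, len 5
end 15: [10, 10] sum 20, len 2
Shortest qualifying length: 2.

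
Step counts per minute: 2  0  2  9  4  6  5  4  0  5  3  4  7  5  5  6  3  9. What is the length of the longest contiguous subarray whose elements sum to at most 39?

[2] sum 2 len 1
[2, 0] sum 2 len 2
[2, 0, 2] sum 4 len 3
[2, 0, 2, 9] sum 13 len 4
[2, 0, 2, 9, 4] sum 17 len 5
[2, 0, 2, 9, 4, 6] sum 23 len 6
[2, 0, 2, 9, 4, 6, 5] sum 28 len 7
[2, 0, 2, 9, 4, 6, 5, 4] sum 32 len 8
[2, 0, 2, 9, 4, 6, 5, 4, 0] sum 32 len 9
[2, 0, 2, 9, 4, 6, 5, 4, 0, 5] sum 37 len 10
[0, 2, 9, 4, 6, 5, 4, 0, 5, 3] sum 38 len 10
[4, 6, 5, 4, 0, 5, 3, 4] sum 31 len 8
[4, 6, 5, 4, 0, 5, 3, 4, 7] sum 38 len 9
[6, 5, 4, 0, 5, 3, 4, 7, 5] sum 39 len 9
[5, 4, 0, 5, 3, 4, 7, 5, 5] sum 38 len 9
[4, 0, 5, 3, 4, 7, 5, 5, 6] sum 39 len 9
[0, 5, 3, 4, 7, 5, 5, 6, 3] sum 38 len 9
[4, 7, 5, 5, 6, 3, 9] sum 39 len 7
Longest length seen: 10.

10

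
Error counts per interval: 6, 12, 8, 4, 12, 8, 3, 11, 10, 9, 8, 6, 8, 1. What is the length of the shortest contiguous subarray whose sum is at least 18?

2

add 6: running sum 6 < 18
end 1: [6, 12] sum 18, len 2
end 2: [12, 8] sum 20, len 2
end 3: [12, 8, 4] sum 24, len 3
end 4: [8, 4, 12] sum 24, len 3
end 5: [12, 8] sum 20, len 2
end 6: [12, 8, 3] sum 23, len 3
end 7: [8, 3, 11] sum 22, len 3
end 8: [11, 10] sum 21, len 2
end 9: [10, 9] sum 19, len 2
end 10: [10, 9, 8] sum 27, len 3
end 11: [9, 8, 6] sum 23, len 3
end 12: [8, 6, 8] sum 22, len 3
end 13: [8, 6, 8, 1] sum 23, len 4
Shortest qualifying length: 2.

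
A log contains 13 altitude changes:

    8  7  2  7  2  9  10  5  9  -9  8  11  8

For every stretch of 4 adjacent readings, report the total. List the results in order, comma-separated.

[8, 7, 2, 7] → sum 24
[7, 2, 7, 2] → sum 18
[2, 7, 2, 9] → sum 20
[7, 2, 9, 10] → sum 28
[2, 9, 10, 5] → sum 26
[9, 10, 5, 9] → sum 33
[10, 5, 9, -9] → sum 15
[5, 9, -9, 8] → sum 13
[9, -9, 8, 11] → sum 19
[-9, 8, 11, 8] → sum 18

24, 18, 20, 28, 26, 33, 15, 13, 19, 18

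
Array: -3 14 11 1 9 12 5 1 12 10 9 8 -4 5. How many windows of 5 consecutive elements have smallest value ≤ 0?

3

-3 14 11 1 9 → min -3  ≤ 0 ✓
14 11 1 9 12 → min 1
11 1 9 12 5 → min 1
1 9 12 5 1 → min 1
9 12 5 1 12 → min 1
12 5 1 12 10 → min 1
5 1 12 10 9 → min 1
1 12 10 9 8 → min 1
12 10 9 8 -4 → min -4  ≤ 0 ✓
10 9 8 -4 5 → min -4  ≤ 0 ✓
3 windows satisfy the condition.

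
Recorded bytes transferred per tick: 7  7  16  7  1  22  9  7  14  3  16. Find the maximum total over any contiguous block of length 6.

7 7 16 7 1 22 → sum 60
7 16 7 1 22 9 → sum 62
16 7 1 22 9 7 → sum 62
7 1 22 9 7 14 → sum 60
1 22 9 7 14 3 → sum 56
22 9 7 14 3 16 → sum 71
Maximum of these is 71.

71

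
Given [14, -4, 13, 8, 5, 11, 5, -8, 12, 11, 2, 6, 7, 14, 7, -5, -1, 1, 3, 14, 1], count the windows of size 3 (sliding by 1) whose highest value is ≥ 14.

6

[14, -4, 13] → max 14  ≥ 14 ✓
[-4, 13, 8] → max 13
[13, 8, 5] → max 13
[8, 5, 11] → max 11
[5, 11, 5] → max 11
[11, 5, -8] → max 11
[5, -8, 12] → max 12
[-8, 12, 11] → max 12
[12, 11, 2] → max 12
[11, 2, 6] → max 11
[2, 6, 7] → max 7
[6, 7, 14] → max 14  ≥ 14 ✓
[7, 14, 7] → max 14  ≥ 14 ✓
[14, 7, -5] → max 14  ≥ 14 ✓
[7, -5, -1] → max 7
[-5, -1, 1] → max 1
[-1, 1, 3] → max 3
[1, 3, 14] → max 14  ≥ 14 ✓
[3, 14, 1] → max 14  ≥ 14 ✓
6 windows satisfy the condition.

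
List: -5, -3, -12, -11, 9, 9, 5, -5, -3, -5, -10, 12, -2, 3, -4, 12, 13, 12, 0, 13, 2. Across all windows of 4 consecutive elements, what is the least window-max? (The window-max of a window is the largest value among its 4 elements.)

-3

-5 -3 -12 -11 → max -3
-3 -12 -11 9 → max 9
-12 -11 9 9 → max 9
-11 9 9 5 → max 9
9 9 5 -5 → max 9
9 5 -5 -3 → max 9
5 -5 -3 -5 → max 5
-5 -3 -5 -10 → max -3
-3 -5 -10 12 → max 12
-5 -10 12 -2 → max 12
-10 12 -2 3 → max 12
12 -2 3 -4 → max 12
-2 3 -4 12 → max 12
3 -4 12 13 → max 13
-4 12 13 12 → max 13
12 13 12 0 → max 13
13 12 0 13 → max 13
12 0 13 2 → max 13
Least of these is -3.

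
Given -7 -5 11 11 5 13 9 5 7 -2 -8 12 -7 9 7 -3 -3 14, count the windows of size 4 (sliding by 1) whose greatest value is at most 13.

[-7, -5, 11, 11] → max 11  ≤ 13 ✓
[-5, 11, 11, 5] → max 11  ≤ 13 ✓
[11, 11, 5, 13] → max 13  ≤ 13 ✓
[11, 5, 13, 9] → max 13  ≤ 13 ✓
[5, 13, 9, 5] → max 13  ≤ 13 ✓
[13, 9, 5, 7] → max 13  ≤ 13 ✓
[9, 5, 7, -2] → max 9  ≤ 13 ✓
[5, 7, -2, -8] → max 7  ≤ 13 ✓
[7, -2, -8, 12] → max 12  ≤ 13 ✓
[-2, -8, 12, -7] → max 12  ≤ 13 ✓
[-8, 12, -7, 9] → max 12  ≤ 13 ✓
[12, -7, 9, 7] → max 12  ≤ 13 ✓
[-7, 9, 7, -3] → max 9  ≤ 13 ✓
[9, 7, -3, -3] → max 9  ≤ 13 ✓
[7, -3, -3, 14] → max 14
14 windows satisfy the condition.

14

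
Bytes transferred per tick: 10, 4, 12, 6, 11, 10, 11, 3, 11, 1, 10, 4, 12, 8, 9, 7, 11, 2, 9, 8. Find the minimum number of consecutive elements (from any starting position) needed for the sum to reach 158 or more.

Extend right; whenever the sum reaches 158, record the length and shrink from the left:
add 10: running sum 10 < 158
add 4: running sum 14 < 158
add 12: running sum 26 < 158
add 6: running sum 32 < 158
add 11: running sum 43 < 158
add 10: running sum 53 < 158
add 11: running sum 64 < 158
add 3: running sum 67 < 158
add 11: running sum 78 < 158
add 1: running sum 79 < 158
add 10: running sum 89 < 158
add 4: running sum 93 < 158
add 12: running sum 105 < 158
add 8: running sum 113 < 158
add 9: running sum 122 < 158
add 7: running sum 129 < 158
add 11: running sum 140 < 158
add 2: running sum 142 < 158
add 9: running sum 151 < 158
add 8: shortest ending here [10, 4, 12, 6, 11, 10, 11, 3, 11, 1, 10, 4, 12, 8, 9, 7, 11, 2, 9, 8] sum 159, len 20
Shortest qualifying length: 20.

20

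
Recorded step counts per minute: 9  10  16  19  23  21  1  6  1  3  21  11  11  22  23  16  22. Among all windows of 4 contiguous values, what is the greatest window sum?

83

9 10 16 19 → sum 54
10 16 19 23 → sum 68
16 19 23 21 → sum 79
19 23 21 1 → sum 64
23 21 1 6 → sum 51
21 1 6 1 → sum 29
1 6 1 3 → sum 11
6 1 3 21 → sum 31
1 3 21 11 → sum 36
3 21 11 11 → sum 46
21 11 11 22 → sum 65
11 11 22 23 → sum 67
11 22 23 16 → sum 72
22 23 16 22 → sum 83
Greatest of these is 83.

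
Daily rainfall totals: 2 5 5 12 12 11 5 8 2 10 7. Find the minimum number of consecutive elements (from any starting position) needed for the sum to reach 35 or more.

3

Extend right; whenever the sum reaches 35, record the length and shrink from the left:
add 2: running sum 2 < 35
add 5: running sum 7 < 35
add 5: running sum 12 < 35
add 12: running sum 24 < 35
end 4: [2, 5, 5, 12, 12] sum 36, len 5
end 5: [12, 12, 11] sum 35, len 3
end 6: [12, 12, 11, 5] sum 40, len 4
end 7: [12, 11, 5, 8] sum 36, len 4
end 8: [12, 11, 5, 8, 2] sum 38, len 5
end 9: [11, 5, 8, 2, 10] sum 36, len 5
end 10: [11, 5, 8, 2, 10, 7] sum 43, len 6
Shortest qualifying length: 3.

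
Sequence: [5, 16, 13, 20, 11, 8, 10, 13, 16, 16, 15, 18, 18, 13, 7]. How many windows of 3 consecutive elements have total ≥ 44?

7

[5, 16, 13] → sum 34
[16, 13, 20] → sum 49  ≥ 44 ✓
[13, 20, 11] → sum 44  ≥ 44 ✓
[20, 11, 8] → sum 39
[11, 8, 10] → sum 29
[8, 10, 13] → sum 31
[10, 13, 16] → sum 39
[13, 16, 16] → sum 45  ≥ 44 ✓
[16, 16, 15] → sum 47  ≥ 44 ✓
[16, 15, 18] → sum 49  ≥ 44 ✓
[15, 18, 18] → sum 51  ≥ 44 ✓
[18, 18, 13] → sum 49  ≥ 44 ✓
[18, 13, 7] → sum 38
7 windows satisfy the condition.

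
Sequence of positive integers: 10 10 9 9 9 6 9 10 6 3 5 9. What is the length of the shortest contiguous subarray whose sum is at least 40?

5

Extend right; whenever the sum reaches 40, record the length and shrink from the left:
add 10: running sum 10 < 40
add 10: running sum 20 < 40
add 9: running sum 29 < 40
add 9: running sum 38 < 40
add 9: shortest ending here [10, 10, 9, 9, 9] sum 47, len 5
add 6: shortest ending here [10, 9, 9, 9, 6] sum 43, len 5
add 9: shortest ending here [9, 9, 9, 6, 9] sum 42, len 5
add 10: shortest ending here [9, 9, 6, 9, 10] sum 43, len 5
add 6: shortest ending here [9, 6, 9, 10, 6] sum 40, len 5
add 3: shortest ending here [9, 6, 9, 10, 6, 3] sum 43, len 6
add 5: shortest ending here [9, 6, 9, 10, 6, 3, 5] sum 48, len 7
add 9: shortest ending here [9, 10, 6, 3, 5, 9] sum 42, len 6
Shortest qualifying length: 5.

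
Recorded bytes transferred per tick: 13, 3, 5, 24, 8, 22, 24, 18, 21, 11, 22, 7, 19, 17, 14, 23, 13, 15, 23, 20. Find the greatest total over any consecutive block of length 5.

Window sums for each of the 16 positions:
[13, 3, 5, 24, 8] → sum 53
[3, 5, 24, 8, 22] → sum 62
[5, 24, 8, 22, 24] → sum 83
[24, 8, 22, 24, 18] → sum 96
[8, 22, 24, 18, 21] → sum 93
[22, 24, 18, 21, 11] → sum 96
[24, 18, 21, 11, 22] → sum 96
[18, 21, 11, 22, 7] → sum 79
[21, 11, 22, 7, 19] → sum 80
[11, 22, 7, 19, 17] → sum 76
[22, 7, 19, 17, 14] → sum 79
[7, 19, 17, 14, 23] → sum 80
[19, 17, 14, 23, 13] → sum 86
[17, 14, 23, 13, 15] → sum 82
[14, 23, 13, 15, 23] → sum 88
[23, 13, 15, 23, 20] → sum 94
Greatest of these is 96.

96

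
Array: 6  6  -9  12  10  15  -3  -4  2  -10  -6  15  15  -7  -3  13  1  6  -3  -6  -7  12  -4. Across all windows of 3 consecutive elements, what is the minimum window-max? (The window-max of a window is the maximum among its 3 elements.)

Window maxs for each of the 21 positions:
[6, 6, -9] → max 6
[6, -9, 12] → max 12
[-9, 12, 10] → max 12
[12, 10, 15] → max 15
[10, 15, -3] → max 15
[15, -3, -4] → max 15
[-3, -4, 2] → max 2
[-4, 2, -10] → max 2
[2, -10, -6] → max 2
[-10, -6, 15] → max 15
[-6, 15, 15] → max 15
[15, 15, -7] → max 15
[15, -7, -3] → max 15
[-7, -3, 13] → max 13
[-3, 13, 1] → max 13
[13, 1, 6] → max 13
[1, 6, -3] → max 6
[6, -3, -6] → max 6
[-3, -6, -7] → max -3
[-6, -7, 12] → max 12
[-7, 12, -4] → max 12
Minimum of these is -3.

-3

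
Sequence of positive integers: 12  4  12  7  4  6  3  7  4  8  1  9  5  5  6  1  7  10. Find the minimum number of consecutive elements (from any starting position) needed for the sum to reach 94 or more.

16

Extend right; whenever the sum reaches 94, record the length and shrink from the left:
add 12: running sum 12 < 94
add 4: running sum 16 < 94
add 12: running sum 28 < 94
add 7: running sum 35 < 94
add 4: running sum 39 < 94
add 6: running sum 45 < 94
add 3: running sum 48 < 94
add 7: running sum 55 < 94
add 4: running sum 59 < 94
add 8: running sum 67 < 94
add 1: running sum 68 < 94
add 9: running sum 77 < 94
add 5: running sum 82 < 94
add 5: running sum 87 < 94
add 6: running sum 93 < 94
end 15: [12, 4, 12, 7, 4, 6, 3, 7, 4, 8, 1, 9, 5, 5, 6, 1] sum 94, len 16
end 16: [12, 4, 12, 7, 4, 6, 3, 7, 4, 8, 1, 9, 5, 5, 6, 1, 7] sum 101, len 17
end 17: [12, 7, 4, 6, 3, 7, 4, 8, 1, 9, 5, 5, 6, 1, 7, 10] sum 95, len 16
Shortest qualifying length: 16.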